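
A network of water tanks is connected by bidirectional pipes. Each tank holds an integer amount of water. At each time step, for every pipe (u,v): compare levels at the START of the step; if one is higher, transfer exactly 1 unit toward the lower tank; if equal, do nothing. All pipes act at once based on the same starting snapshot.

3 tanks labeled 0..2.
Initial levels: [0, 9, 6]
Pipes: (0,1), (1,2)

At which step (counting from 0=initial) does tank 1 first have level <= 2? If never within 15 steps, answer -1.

Answer: -1

Derivation:
Step 1: flows [1->0,1->2] -> levels [1 7 7]
Step 2: flows [1->0,1=2] -> levels [2 6 7]
Step 3: flows [1->0,2->1] -> levels [3 6 6]
Step 4: flows [1->0,1=2] -> levels [4 5 6]
Step 5: flows [1->0,2->1] -> levels [5 5 5]
Step 6: flows [0=1,1=2] -> levels [5 5 5]
  -> stable; tank 1 stays at 5 > 2
Tank 1 never reaches <=2 within 15 steps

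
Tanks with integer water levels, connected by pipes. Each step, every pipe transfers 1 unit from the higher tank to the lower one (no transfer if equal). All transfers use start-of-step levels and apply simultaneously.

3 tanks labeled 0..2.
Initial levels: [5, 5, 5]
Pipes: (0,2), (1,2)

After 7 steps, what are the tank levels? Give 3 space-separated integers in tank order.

Step 1: flows [0=2,1=2] -> levels [5 5 5]
  -> stable; steps 2..7 unchanged -> [5 5 5]

Answer: 5 5 5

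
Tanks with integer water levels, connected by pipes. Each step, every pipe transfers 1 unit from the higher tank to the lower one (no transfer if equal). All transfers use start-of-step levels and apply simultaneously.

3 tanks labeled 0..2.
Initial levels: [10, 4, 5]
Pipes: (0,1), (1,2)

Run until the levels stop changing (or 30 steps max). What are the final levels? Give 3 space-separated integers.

Answer: 6 7 6

Derivation:
Step 1: flows [0->1,2->1] -> levels [9 6 4]
Step 2: flows [0->1,1->2] -> levels [8 6 5]
Step 3: flows [0->1,1->2] -> levels [7 6 6]
Step 4: flows [0->1,1=2] -> levels [6 7 6]
Step 5: flows [1->0,1->2] -> levels [7 5 7]
Step 6: flows [0->1,2->1] -> levels [6 7 6]
  -> period-2 cycle: step 6 state = step 4 state; never stabilizes
  -> state at step 30: (30-4) mod 2 = 0, same as step 4 -> [6 7 6]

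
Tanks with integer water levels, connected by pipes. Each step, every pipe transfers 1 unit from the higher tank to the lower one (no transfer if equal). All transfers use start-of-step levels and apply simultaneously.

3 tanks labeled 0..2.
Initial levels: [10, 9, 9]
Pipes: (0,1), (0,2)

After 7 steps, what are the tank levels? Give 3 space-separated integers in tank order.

Answer: 8 10 10

Derivation:
Step 1: flows [0->1,0->2] -> levels [8 10 10]
Step 2: flows [1->0,2->0] -> levels [10 9 9]
  -> period-2 cycle: step 2 state = step 0 state
  -> state at step 7: (7-0) mod 2 = 1, same as step 1 -> [8 10 10]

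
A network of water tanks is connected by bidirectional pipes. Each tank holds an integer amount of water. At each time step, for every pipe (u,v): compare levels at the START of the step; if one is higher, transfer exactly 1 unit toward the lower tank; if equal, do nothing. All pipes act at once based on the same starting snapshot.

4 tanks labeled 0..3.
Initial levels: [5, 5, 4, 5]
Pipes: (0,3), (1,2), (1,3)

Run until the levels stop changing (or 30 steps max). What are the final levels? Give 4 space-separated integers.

Step 1: flows [0=3,1->2,1=3] -> levels [5 4 5 5]
Step 2: flows [0=3,2->1,3->1] -> levels [5 6 4 4]
Step 3: flows [0->3,1->2,1->3] -> levels [4 4 5 6]
Step 4: flows [3->0,2->1,3->1] -> levels [5 6 4 4]
  -> period-2 cycle: step 4 state = step 2 state; never stabilizes
  -> state at step 30: (30-2) mod 2 = 0, same as step 2 -> [5 6 4 4]

Answer: 5 6 4 4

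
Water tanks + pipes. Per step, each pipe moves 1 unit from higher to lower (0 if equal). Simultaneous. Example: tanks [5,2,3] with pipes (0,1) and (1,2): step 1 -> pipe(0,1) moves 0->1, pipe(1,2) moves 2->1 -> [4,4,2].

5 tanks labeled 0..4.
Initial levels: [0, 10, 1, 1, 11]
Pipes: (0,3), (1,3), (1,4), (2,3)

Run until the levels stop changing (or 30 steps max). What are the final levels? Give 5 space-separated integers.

Step 1: flows [3->0,1->3,4->1,2=3] -> levels [1 10 1 1 10]
Step 2: flows [0=3,1->3,1=4,2=3] -> levels [1 9 1 2 10]
Step 3: flows [3->0,1->3,4->1,3->2] -> levels [2 9 2 1 9]
Step 4: flows [0->3,1->3,1=4,2->3] -> levels [1 8 1 4 9]
Step 5: flows [3->0,1->3,4->1,3->2] -> levels [2 8 2 3 8]
Step 6: flows [3->0,1->3,1=4,3->2] -> levels [3 7 3 2 8]
Step 7: flows [0->3,1->3,4->1,2->3] -> levels [2 7 2 5 7]
Step 8: flows [3->0,1->3,1=4,3->2] -> levels [3 6 3 4 7]
Step 9: flows [3->0,1->3,4->1,3->2] -> levels [4 6 4 3 6]
Step 10: flows [0->3,1->3,1=4,2->3] -> levels [3 5 3 6 6]
Step 11: flows [3->0,3->1,4->1,3->2] -> levels [4 7 4 3 5]
Step 12: flows [0->3,1->3,1->4,2->3] -> levels [3 5 3 6 6]
  -> period-2 cycle: step 12 state = step 10 state; never stabilizes
  -> state at step 30: (30-10) mod 2 = 0, same as step 10 -> [3 5 3 6 6]

Answer: 3 5 3 6 6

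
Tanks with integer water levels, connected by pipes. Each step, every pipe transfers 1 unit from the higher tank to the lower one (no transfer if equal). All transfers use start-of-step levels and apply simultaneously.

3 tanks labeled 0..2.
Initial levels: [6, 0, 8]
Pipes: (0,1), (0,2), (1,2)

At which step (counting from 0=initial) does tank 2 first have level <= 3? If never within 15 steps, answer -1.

Step 1: flows [0->1,2->0,2->1] -> levels [6 2 6]
Step 2: flows [0->1,0=2,2->1] -> levels [5 4 5]
Step 3: flows [0->1,0=2,2->1] -> levels [4 6 4]
Step 4: flows [1->0,0=2,1->2] -> levels [5 4 5]
  -> period-2 cycle (repeats step 2); tank 2 never drops to <=3
Tank 2 never reaches <=3 within 15 steps

Answer: -1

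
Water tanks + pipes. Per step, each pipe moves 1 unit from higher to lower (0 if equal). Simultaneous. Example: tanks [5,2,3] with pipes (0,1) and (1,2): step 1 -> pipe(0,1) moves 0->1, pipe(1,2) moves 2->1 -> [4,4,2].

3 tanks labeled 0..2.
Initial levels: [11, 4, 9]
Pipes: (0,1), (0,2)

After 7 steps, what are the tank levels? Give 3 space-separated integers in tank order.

Step 1: flows [0->1,0->2] -> levels [9 5 10]
Step 2: flows [0->1,2->0] -> levels [9 6 9]
Step 3: flows [0->1,0=2] -> levels [8 7 9]
Step 4: flows [0->1,2->0] -> levels [8 8 8]
Step 5: flows [0=1,0=2] -> levels [8 8 8]
  -> stable; steps 6..7 unchanged -> [8 8 8]

Answer: 8 8 8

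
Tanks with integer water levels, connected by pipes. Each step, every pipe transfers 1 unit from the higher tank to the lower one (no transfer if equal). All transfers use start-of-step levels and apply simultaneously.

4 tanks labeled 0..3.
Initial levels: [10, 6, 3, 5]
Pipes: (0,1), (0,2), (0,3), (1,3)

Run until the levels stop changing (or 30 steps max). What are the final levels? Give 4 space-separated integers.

Step 1: flows [0->1,0->2,0->3,1->3] -> levels [7 6 4 7]
Step 2: flows [0->1,0->2,0=3,3->1] -> levels [5 8 5 6]
Step 3: flows [1->0,0=2,3->0,1->3] -> levels [7 6 5 6]
Step 4: flows [0->1,0->2,0->3,1=3] -> levels [4 7 6 7]
Step 5: flows [1->0,2->0,3->0,1=3] -> levels [7 6 5 6]
  -> period-2 cycle: step 5 state = step 3 state; never stabilizes
  -> state at step 30: (30-3) mod 2 = 1, same as step 4 -> [4 7 6 7]

Answer: 4 7 6 7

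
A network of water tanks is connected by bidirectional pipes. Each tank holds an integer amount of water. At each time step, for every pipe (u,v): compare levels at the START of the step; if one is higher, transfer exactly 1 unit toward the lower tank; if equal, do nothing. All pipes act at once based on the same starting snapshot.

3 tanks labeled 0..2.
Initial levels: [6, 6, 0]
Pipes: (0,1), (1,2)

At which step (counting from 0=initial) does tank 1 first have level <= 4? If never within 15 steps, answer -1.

Step 1: flows [0=1,1->2] -> levels [6 5 1]
Step 2: flows [0->1,1->2] -> levels [5 5 2]
Step 3: flows [0=1,1->2] -> levels [5 4 3]
Tank 1 first reaches <=4 at step 3

Answer: 3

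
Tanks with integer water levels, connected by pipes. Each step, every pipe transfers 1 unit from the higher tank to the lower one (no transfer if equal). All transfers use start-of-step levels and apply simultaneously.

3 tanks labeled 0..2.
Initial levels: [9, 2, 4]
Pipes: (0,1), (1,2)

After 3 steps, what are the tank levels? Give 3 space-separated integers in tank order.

Step 1: flows [0->1,2->1] -> levels [8 4 3]
Step 2: flows [0->1,1->2] -> levels [7 4 4]
Step 3: flows [0->1,1=2] -> levels [6 5 4]

Answer: 6 5 4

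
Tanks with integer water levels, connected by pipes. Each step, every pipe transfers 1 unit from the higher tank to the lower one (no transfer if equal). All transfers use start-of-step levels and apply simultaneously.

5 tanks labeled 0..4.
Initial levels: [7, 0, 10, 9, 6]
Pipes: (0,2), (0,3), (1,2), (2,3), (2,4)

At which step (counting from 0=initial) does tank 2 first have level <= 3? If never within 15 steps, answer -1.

Answer: -1

Derivation:
Step 1: flows [2->0,3->0,2->1,2->3,2->4] -> levels [9 1 6 9 7]
Step 2: flows [0->2,0=3,2->1,3->2,4->2] -> levels [8 2 8 8 6]
Step 3: flows [0=2,0=3,2->1,2=3,2->4] -> levels [8 3 6 8 7]
Step 4: flows [0->2,0=3,2->1,3->2,4->2] -> levels [7 4 8 7 6]
Step 5: flows [2->0,0=3,2->1,2->3,2->4] -> levels [8 5 4 8 7]
Step 6: flows [0->2,0=3,1->2,3->2,4->2] -> levels [7 4 8 7 6]
  -> period-2 cycle (repeats step 4); tank 2 never drops to <=3
Tank 2 never reaches <=3 within 15 steps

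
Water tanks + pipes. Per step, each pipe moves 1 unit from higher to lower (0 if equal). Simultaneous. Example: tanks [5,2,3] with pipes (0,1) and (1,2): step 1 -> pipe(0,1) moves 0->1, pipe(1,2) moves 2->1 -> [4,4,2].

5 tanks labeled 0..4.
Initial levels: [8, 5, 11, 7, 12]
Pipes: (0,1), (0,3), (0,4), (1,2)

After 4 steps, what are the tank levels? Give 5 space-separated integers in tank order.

Answer: 10 8 9 8 8

Derivation:
Step 1: flows [0->1,0->3,4->0,2->1] -> levels [7 7 10 8 11]
Step 2: flows [0=1,3->0,4->0,2->1] -> levels [9 8 9 7 10]
Step 3: flows [0->1,0->3,4->0,2->1] -> levels [8 10 8 8 9]
Step 4: flows [1->0,0=3,4->0,1->2] -> levels [10 8 9 8 8]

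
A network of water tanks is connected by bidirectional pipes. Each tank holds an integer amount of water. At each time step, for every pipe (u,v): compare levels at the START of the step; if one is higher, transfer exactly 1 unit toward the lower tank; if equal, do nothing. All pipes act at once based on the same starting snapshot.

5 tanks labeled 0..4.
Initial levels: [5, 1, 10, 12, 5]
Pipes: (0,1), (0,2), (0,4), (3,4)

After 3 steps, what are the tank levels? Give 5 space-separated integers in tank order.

Step 1: flows [0->1,2->0,0=4,3->4] -> levels [5 2 9 11 6]
Step 2: flows [0->1,2->0,4->0,3->4] -> levels [6 3 8 10 6]
Step 3: flows [0->1,2->0,0=4,3->4] -> levels [6 4 7 9 7]

Answer: 6 4 7 9 7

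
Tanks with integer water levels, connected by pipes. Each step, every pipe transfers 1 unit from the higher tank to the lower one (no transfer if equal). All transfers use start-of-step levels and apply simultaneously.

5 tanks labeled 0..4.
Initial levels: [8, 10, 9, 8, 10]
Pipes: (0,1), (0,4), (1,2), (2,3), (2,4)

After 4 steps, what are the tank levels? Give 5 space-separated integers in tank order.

Step 1: flows [1->0,4->0,1->2,2->3,4->2] -> levels [10 8 10 9 8]
Step 2: flows [0->1,0->4,2->1,2->3,2->4] -> levels [8 10 7 10 10]
Step 3: flows [1->0,4->0,1->2,3->2,4->2] -> levels [10 8 10 9 8]
  -> period-2 cycle: step 3 state = step 1 state
  -> state at step 4: (4-1) mod 2 = 1, same as step 2 -> [8 10 7 10 10]

Answer: 8 10 7 10 10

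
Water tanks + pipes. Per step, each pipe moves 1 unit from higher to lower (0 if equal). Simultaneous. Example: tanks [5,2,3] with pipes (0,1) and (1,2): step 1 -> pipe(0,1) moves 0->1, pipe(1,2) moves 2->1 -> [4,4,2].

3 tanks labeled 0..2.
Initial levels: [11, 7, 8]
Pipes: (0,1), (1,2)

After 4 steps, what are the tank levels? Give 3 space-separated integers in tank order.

Answer: 8 10 8

Derivation:
Step 1: flows [0->1,2->1] -> levels [10 9 7]
Step 2: flows [0->1,1->2] -> levels [9 9 8]
Step 3: flows [0=1,1->2] -> levels [9 8 9]
Step 4: flows [0->1,2->1] -> levels [8 10 8]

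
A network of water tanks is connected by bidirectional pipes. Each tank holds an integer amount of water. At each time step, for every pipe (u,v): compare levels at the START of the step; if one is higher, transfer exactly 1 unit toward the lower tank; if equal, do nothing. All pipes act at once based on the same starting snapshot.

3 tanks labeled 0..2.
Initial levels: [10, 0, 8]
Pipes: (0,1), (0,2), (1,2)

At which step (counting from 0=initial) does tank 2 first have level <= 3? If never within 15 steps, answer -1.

Answer: -1

Derivation:
Step 1: flows [0->1,0->2,2->1] -> levels [8 2 8]
Step 2: flows [0->1,0=2,2->1] -> levels [7 4 7]
Step 3: flows [0->1,0=2,2->1] -> levels [6 6 6]
Step 4: flows [0=1,0=2,1=2] -> levels [6 6 6]
  -> stable; tank 2 stays at 6 > 3
Tank 2 never reaches <=3 within 15 steps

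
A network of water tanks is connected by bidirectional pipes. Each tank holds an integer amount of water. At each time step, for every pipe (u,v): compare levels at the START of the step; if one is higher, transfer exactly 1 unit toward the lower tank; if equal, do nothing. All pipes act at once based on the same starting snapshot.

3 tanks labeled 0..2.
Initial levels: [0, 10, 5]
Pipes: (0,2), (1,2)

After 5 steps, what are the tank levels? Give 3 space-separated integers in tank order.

Step 1: flows [2->0,1->2] -> levels [1 9 5]
Step 2: flows [2->0,1->2] -> levels [2 8 5]
Step 3: flows [2->0,1->2] -> levels [3 7 5]
Step 4: flows [2->0,1->2] -> levels [4 6 5]
Step 5: flows [2->0,1->2] -> levels [5 5 5]

Answer: 5 5 5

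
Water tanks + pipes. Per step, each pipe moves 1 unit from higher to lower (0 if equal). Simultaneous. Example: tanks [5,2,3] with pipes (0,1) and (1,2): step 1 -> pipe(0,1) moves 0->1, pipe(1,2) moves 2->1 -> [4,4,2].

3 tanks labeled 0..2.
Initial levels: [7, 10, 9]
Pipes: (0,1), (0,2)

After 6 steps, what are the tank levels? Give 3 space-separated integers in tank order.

Answer: 8 9 9

Derivation:
Step 1: flows [1->0,2->0] -> levels [9 9 8]
Step 2: flows [0=1,0->2] -> levels [8 9 9]
Step 3: flows [1->0,2->0] -> levels [10 8 8]
Step 4: flows [0->1,0->2] -> levels [8 9 9]
  -> period-2 cycle: step 4 state = step 2 state
  -> state at step 6: (6-2) mod 2 = 0, same as step 2 -> [8 9 9]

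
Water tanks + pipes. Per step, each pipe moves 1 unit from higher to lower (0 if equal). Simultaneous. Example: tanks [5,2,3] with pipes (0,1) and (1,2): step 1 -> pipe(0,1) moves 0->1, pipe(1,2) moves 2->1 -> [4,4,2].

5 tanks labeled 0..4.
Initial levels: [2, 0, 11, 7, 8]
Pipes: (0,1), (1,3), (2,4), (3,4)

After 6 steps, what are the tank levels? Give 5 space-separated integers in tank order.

Answer: 4 4 8 6 6

Derivation:
Step 1: flows [0->1,3->1,2->4,4->3] -> levels [1 2 10 7 8]
Step 2: flows [1->0,3->1,2->4,4->3] -> levels [2 2 9 7 8]
Step 3: flows [0=1,3->1,2->4,4->3] -> levels [2 3 8 7 8]
Step 4: flows [1->0,3->1,2=4,4->3] -> levels [3 3 8 7 7]
Step 5: flows [0=1,3->1,2->4,3=4] -> levels [3 4 7 6 8]
Step 6: flows [1->0,3->1,4->2,4->3] -> levels [4 4 8 6 6]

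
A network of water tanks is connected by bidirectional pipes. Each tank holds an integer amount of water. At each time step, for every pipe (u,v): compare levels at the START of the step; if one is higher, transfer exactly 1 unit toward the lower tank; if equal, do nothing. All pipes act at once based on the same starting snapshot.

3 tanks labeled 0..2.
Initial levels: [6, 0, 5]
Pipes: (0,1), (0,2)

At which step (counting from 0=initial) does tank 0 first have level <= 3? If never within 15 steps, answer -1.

Step 1: flows [0->1,0->2] -> levels [4 1 6]
Step 2: flows [0->1,2->0] -> levels [4 2 5]
Step 3: flows [0->1,2->0] -> levels [4 3 4]
Step 4: flows [0->1,0=2] -> levels [3 4 4]
Tank 0 first reaches <=3 at step 4

Answer: 4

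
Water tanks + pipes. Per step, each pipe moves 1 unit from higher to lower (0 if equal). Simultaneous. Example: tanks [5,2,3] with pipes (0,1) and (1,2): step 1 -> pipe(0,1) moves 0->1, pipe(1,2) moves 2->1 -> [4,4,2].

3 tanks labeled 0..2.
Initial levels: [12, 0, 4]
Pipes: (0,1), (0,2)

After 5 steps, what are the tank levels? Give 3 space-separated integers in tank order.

Step 1: flows [0->1,0->2] -> levels [10 1 5]
Step 2: flows [0->1,0->2] -> levels [8 2 6]
Step 3: flows [0->1,0->2] -> levels [6 3 7]
Step 4: flows [0->1,2->0] -> levels [6 4 6]
Step 5: flows [0->1,0=2] -> levels [5 5 6]

Answer: 5 5 6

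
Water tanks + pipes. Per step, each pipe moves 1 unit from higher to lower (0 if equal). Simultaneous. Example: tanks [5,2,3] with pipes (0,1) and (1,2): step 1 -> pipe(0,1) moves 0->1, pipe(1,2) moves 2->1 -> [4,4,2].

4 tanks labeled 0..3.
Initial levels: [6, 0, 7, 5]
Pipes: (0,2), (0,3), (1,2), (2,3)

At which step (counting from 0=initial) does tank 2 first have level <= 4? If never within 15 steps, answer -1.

Answer: 1

Derivation:
Step 1: flows [2->0,0->3,2->1,2->3] -> levels [6 1 4 7]
Tank 2 first reaches <=4 at step 1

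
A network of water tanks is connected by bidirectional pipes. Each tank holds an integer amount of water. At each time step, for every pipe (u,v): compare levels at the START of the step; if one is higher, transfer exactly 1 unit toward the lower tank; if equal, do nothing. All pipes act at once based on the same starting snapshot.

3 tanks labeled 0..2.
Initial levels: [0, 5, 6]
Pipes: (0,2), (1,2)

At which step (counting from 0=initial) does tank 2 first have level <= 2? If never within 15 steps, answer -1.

Step 1: flows [2->0,2->1] -> levels [1 6 4]
Step 2: flows [2->0,1->2] -> levels [2 5 4]
Step 3: flows [2->0,1->2] -> levels [3 4 4]
Step 4: flows [2->0,1=2] -> levels [4 4 3]
Step 5: flows [0->2,1->2] -> levels [3 3 5]
Step 6: flows [2->0,2->1] -> levels [4 4 3]
  -> period-2 cycle (repeats step 4); tank 2 never drops to <=2
Tank 2 never reaches <=2 within 15 steps

Answer: -1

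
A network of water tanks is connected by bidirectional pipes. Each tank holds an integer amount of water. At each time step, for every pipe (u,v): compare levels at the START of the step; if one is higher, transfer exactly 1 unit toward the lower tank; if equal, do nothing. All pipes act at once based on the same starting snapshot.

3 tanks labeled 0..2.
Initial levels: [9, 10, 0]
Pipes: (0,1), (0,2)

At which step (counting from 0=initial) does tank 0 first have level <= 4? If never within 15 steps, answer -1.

Step 1: flows [1->0,0->2] -> levels [9 9 1]
Step 2: flows [0=1,0->2] -> levels [8 9 2]
Step 3: flows [1->0,0->2] -> levels [8 8 3]
Step 4: flows [0=1,0->2] -> levels [7 8 4]
Step 5: flows [1->0,0->2] -> levels [7 7 5]
Step 6: flows [0=1,0->2] -> levels [6 7 6]
Step 7: flows [1->0,0=2] -> levels [7 6 6]
Step 8: flows [0->1,0->2] -> levels [5 7 7]
Step 9: flows [1->0,2->0] -> levels [7 6 6]
  -> period-2 cycle (repeats step 7); tank 0 never drops to <=4
Tank 0 never reaches <=4 within 15 steps

Answer: -1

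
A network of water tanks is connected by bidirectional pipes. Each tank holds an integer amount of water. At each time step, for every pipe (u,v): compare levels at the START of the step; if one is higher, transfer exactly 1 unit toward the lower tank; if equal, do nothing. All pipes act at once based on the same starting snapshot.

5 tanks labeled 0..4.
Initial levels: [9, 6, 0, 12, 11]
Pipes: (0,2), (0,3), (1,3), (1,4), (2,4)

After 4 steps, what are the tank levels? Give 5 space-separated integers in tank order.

Answer: 7 8 8 8 7

Derivation:
Step 1: flows [0->2,3->0,3->1,4->1,4->2] -> levels [9 8 2 10 9]
Step 2: flows [0->2,3->0,3->1,4->1,4->2] -> levels [9 10 4 8 7]
Step 3: flows [0->2,0->3,1->3,1->4,4->2] -> levels [7 8 6 10 7]
Step 4: flows [0->2,3->0,3->1,1->4,4->2] -> levels [7 8 8 8 7]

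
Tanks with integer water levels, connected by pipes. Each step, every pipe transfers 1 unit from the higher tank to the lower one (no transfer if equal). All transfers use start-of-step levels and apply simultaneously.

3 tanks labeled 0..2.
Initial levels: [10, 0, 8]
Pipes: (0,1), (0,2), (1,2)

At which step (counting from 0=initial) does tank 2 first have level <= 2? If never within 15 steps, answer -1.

Step 1: flows [0->1,0->2,2->1] -> levels [8 2 8]
Step 2: flows [0->1,0=2,2->1] -> levels [7 4 7]
Step 3: flows [0->1,0=2,2->1] -> levels [6 6 6]
Step 4: flows [0=1,0=2,1=2] -> levels [6 6 6]
  -> stable; tank 2 stays at 6 > 2
Tank 2 never reaches <=2 within 15 steps

Answer: -1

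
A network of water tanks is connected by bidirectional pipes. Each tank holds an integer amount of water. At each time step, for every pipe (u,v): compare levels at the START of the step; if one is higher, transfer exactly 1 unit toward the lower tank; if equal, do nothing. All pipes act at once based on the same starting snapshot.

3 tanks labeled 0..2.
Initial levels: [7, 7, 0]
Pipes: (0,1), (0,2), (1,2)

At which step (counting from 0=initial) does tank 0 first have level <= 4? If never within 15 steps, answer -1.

Step 1: flows [0=1,0->2,1->2] -> levels [6 6 2]
Step 2: flows [0=1,0->2,1->2] -> levels [5 5 4]
Step 3: flows [0=1,0->2,1->2] -> levels [4 4 6]
Tank 0 first reaches <=4 at step 3

Answer: 3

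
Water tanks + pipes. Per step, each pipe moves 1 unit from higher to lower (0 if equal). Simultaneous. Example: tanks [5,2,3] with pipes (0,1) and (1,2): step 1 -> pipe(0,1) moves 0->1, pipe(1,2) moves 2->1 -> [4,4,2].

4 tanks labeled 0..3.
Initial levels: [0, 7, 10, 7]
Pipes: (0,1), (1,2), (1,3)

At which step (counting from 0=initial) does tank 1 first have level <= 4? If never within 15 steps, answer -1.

Answer: 6

Derivation:
Step 1: flows [1->0,2->1,1=3] -> levels [1 7 9 7]
Step 2: flows [1->0,2->1,1=3] -> levels [2 7 8 7]
Step 3: flows [1->0,2->1,1=3] -> levels [3 7 7 7]
Step 4: flows [1->0,1=2,1=3] -> levels [4 6 7 7]
Step 5: flows [1->0,2->1,3->1] -> levels [5 7 6 6]
Step 6: flows [1->0,1->2,1->3] -> levels [6 4 7 7]
Tank 1 first reaches <=4 at step 6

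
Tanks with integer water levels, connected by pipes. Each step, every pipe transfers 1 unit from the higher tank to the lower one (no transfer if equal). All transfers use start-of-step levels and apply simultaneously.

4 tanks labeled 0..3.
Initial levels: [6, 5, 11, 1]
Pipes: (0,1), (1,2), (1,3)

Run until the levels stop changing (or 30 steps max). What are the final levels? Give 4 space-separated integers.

Step 1: flows [0->1,2->1,1->3] -> levels [5 6 10 2]
Step 2: flows [1->0,2->1,1->3] -> levels [6 5 9 3]
Step 3: flows [0->1,2->1,1->3] -> levels [5 6 8 4]
Step 4: flows [1->0,2->1,1->3] -> levels [6 5 7 5]
Step 5: flows [0->1,2->1,1=3] -> levels [5 7 6 5]
Step 6: flows [1->0,1->2,1->3] -> levels [6 4 7 6]
Step 7: flows [0->1,2->1,3->1] -> levels [5 7 6 5]
  -> period-2 cycle: step 7 state = step 5 state; never stabilizes
  -> state at step 30: (30-5) mod 2 = 1, same as step 6 -> [6 4 7 6]

Answer: 6 4 7 6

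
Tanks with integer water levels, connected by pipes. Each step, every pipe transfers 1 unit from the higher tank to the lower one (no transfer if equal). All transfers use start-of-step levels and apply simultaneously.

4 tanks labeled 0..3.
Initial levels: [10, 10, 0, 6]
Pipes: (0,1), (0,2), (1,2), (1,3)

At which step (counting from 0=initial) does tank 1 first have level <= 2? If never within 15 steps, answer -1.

Answer: -1

Derivation:
Step 1: flows [0=1,0->2,1->2,1->3] -> levels [9 8 2 7]
Step 2: flows [0->1,0->2,1->2,1->3] -> levels [7 7 4 8]
Step 3: flows [0=1,0->2,1->2,3->1] -> levels [6 7 6 7]
Step 4: flows [1->0,0=2,1->2,1=3] -> levels [7 5 7 7]
Step 5: flows [0->1,0=2,2->1,3->1] -> levels [6 8 6 6]
Step 6: flows [1->0,0=2,1->2,1->3] -> levels [7 5 7 7]
  -> period-2 cycle (repeats step 4); tank 1 never drops to <=2
Tank 1 never reaches <=2 within 15 steps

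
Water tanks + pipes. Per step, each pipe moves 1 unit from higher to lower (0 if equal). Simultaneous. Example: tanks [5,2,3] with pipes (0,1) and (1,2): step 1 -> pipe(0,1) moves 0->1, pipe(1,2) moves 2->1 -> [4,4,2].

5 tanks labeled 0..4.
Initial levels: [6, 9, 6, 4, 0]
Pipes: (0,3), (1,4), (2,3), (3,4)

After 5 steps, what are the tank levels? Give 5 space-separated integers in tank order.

Step 1: flows [0->3,1->4,2->3,3->4] -> levels [5 8 5 5 2]
Step 2: flows [0=3,1->4,2=3,3->4] -> levels [5 7 5 4 4]
Step 3: flows [0->3,1->4,2->3,3=4] -> levels [4 6 4 6 5]
Step 4: flows [3->0,1->4,3->2,3->4] -> levels [5 5 5 3 7]
Step 5: flows [0->3,4->1,2->3,4->3] -> levels [4 6 4 6 5]

Answer: 4 6 4 6 5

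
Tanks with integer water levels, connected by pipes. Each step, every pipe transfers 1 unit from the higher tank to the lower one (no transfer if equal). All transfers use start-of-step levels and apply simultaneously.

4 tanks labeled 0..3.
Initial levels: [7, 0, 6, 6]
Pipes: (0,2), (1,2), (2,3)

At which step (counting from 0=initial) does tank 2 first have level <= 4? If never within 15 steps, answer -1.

Step 1: flows [0->2,2->1,2=3] -> levels [6 1 6 6]
Step 2: flows [0=2,2->1,2=3] -> levels [6 2 5 6]
Step 3: flows [0->2,2->1,3->2] -> levels [5 3 6 5]
Step 4: flows [2->0,2->1,2->3] -> levels [6 4 3 6]
Tank 2 first reaches <=4 at step 4

Answer: 4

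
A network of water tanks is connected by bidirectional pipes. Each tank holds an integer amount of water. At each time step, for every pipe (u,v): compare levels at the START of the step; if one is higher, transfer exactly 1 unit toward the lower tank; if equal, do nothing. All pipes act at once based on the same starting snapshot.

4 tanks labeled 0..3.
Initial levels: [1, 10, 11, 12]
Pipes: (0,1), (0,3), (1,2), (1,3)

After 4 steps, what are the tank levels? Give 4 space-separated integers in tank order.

Step 1: flows [1->0,3->0,2->1,3->1] -> levels [3 11 10 10]
Step 2: flows [1->0,3->0,1->2,1->3] -> levels [5 8 11 10]
Step 3: flows [1->0,3->0,2->1,3->1] -> levels [7 9 10 8]
Step 4: flows [1->0,3->0,2->1,1->3] -> levels [9 8 9 8]

Answer: 9 8 9 8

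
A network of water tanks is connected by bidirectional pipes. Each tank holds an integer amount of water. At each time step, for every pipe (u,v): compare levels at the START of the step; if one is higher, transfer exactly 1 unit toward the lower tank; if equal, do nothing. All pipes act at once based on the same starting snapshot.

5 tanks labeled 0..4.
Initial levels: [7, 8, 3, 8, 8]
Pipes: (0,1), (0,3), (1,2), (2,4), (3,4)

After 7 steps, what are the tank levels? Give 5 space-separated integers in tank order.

Answer: 7 8 5 6 8

Derivation:
Step 1: flows [1->0,3->0,1->2,4->2,3=4] -> levels [9 6 5 7 7]
Step 2: flows [0->1,0->3,1->2,4->2,3=4] -> levels [7 6 7 8 6]
Step 3: flows [0->1,3->0,2->1,2->4,3->4] -> levels [7 8 5 6 8]
Step 4: flows [1->0,0->3,1->2,4->2,4->3] -> levels [7 6 7 8 6]
  -> period-2 cycle: step 4 state = step 2 state
  -> state at step 7: (7-2) mod 2 = 1, same as step 3 -> [7 8 5 6 8]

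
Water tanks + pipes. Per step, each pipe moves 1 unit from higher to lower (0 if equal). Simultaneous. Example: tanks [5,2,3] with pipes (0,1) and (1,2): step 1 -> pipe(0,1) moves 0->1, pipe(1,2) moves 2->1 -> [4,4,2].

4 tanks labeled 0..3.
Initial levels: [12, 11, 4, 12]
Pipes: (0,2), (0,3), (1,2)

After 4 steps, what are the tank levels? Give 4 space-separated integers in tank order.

Step 1: flows [0->2,0=3,1->2] -> levels [11 10 6 12]
Step 2: flows [0->2,3->0,1->2] -> levels [11 9 8 11]
Step 3: flows [0->2,0=3,1->2] -> levels [10 8 10 11]
Step 4: flows [0=2,3->0,2->1] -> levels [11 9 9 10]

Answer: 11 9 9 10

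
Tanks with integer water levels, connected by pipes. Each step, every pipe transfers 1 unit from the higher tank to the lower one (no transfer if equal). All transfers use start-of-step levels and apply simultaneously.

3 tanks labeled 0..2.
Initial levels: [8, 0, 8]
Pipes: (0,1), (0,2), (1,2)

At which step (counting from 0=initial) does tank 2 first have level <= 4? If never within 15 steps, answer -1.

Step 1: flows [0->1,0=2,2->1] -> levels [7 2 7]
Step 2: flows [0->1,0=2,2->1] -> levels [6 4 6]
Step 3: flows [0->1,0=2,2->1] -> levels [5 6 5]
Step 4: flows [1->0,0=2,1->2] -> levels [6 4 6]
  -> period-2 cycle (repeats step 2); tank 2 never drops to <=4
Tank 2 never reaches <=4 within 15 steps

Answer: -1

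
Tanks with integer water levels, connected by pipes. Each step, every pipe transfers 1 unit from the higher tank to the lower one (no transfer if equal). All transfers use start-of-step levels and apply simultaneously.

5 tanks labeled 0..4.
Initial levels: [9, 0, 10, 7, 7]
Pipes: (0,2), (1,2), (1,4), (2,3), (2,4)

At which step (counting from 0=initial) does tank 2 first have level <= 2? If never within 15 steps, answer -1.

Answer: -1

Derivation:
Step 1: flows [2->0,2->1,4->1,2->3,2->4] -> levels [10 2 6 8 7]
Step 2: flows [0->2,2->1,4->1,3->2,4->2] -> levels [9 4 8 7 5]
Step 3: flows [0->2,2->1,4->1,2->3,2->4] -> levels [8 6 6 8 5]
Step 4: flows [0->2,1=2,1->4,3->2,2->4] -> levels [7 5 7 7 7]
Step 5: flows [0=2,2->1,4->1,2=3,2=4] -> levels [7 7 6 7 6]
Step 6: flows [0->2,1->2,1->4,3->2,2=4] -> levels [6 5 9 6 7]
Step 7: flows [2->0,2->1,4->1,2->3,2->4] -> levels [7 7 5 7 7]
Step 8: flows [0->2,1->2,1=4,3->2,4->2] -> levels [6 6 9 6 6]
Step 9: flows [2->0,2->1,1=4,2->3,2->4] -> levels [7 7 5 7 7]
  -> period-2 cycle (repeats step 7); tank 2 never drops to <=2
Tank 2 never reaches <=2 within 15 steps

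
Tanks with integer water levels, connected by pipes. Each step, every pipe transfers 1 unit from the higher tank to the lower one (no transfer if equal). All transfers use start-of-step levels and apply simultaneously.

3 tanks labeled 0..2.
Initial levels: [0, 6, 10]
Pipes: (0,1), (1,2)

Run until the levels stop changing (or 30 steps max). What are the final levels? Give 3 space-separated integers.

Answer: 5 6 5

Derivation:
Step 1: flows [1->0,2->1] -> levels [1 6 9]
Step 2: flows [1->0,2->1] -> levels [2 6 8]
Step 3: flows [1->0,2->1] -> levels [3 6 7]
Step 4: flows [1->0,2->1] -> levels [4 6 6]
Step 5: flows [1->0,1=2] -> levels [5 5 6]
Step 6: flows [0=1,2->1] -> levels [5 6 5]
Step 7: flows [1->0,1->2] -> levels [6 4 6]
Step 8: flows [0->1,2->1] -> levels [5 6 5]
  -> period-2 cycle: step 8 state = step 6 state; never stabilizes
  -> state at step 30: (30-6) mod 2 = 0, same as step 6 -> [5 6 5]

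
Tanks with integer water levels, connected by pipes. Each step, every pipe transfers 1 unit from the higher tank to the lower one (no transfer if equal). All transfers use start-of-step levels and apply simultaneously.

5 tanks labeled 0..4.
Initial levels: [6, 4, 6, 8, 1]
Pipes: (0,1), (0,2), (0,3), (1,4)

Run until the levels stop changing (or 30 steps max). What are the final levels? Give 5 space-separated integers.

Answer: 6 4 5 5 5

Derivation:
Step 1: flows [0->1,0=2,3->0,1->4] -> levels [6 4 6 7 2]
Step 2: flows [0->1,0=2,3->0,1->4] -> levels [6 4 6 6 3]
Step 3: flows [0->1,0=2,0=3,1->4] -> levels [5 4 6 6 4]
Step 4: flows [0->1,2->0,3->0,1=4] -> levels [6 5 5 5 4]
Step 5: flows [0->1,0->2,0->3,1->4] -> levels [3 5 6 6 5]
Step 6: flows [1->0,2->0,3->0,1=4] -> levels [6 4 5 5 5]
Step 7: flows [0->1,0->2,0->3,4->1] -> levels [3 6 6 6 4]
Step 8: flows [1->0,2->0,3->0,1->4] -> levels [6 4 5 5 5]
  -> period-2 cycle: step 8 state = step 6 state; never stabilizes
  -> state at step 30: (30-6) mod 2 = 0, same as step 6 -> [6 4 5 5 5]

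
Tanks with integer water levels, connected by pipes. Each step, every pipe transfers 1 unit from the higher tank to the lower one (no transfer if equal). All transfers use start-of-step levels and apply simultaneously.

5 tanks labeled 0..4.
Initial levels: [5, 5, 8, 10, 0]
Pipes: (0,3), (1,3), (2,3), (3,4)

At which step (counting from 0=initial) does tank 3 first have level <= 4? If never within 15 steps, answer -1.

Step 1: flows [3->0,3->1,3->2,3->4] -> levels [6 6 9 6 1]
Step 2: flows [0=3,1=3,2->3,3->4] -> levels [6 6 8 6 2]
Step 3: flows [0=3,1=3,2->3,3->4] -> levels [6 6 7 6 3]
Step 4: flows [0=3,1=3,2->3,3->4] -> levels [6 6 6 6 4]
Step 5: flows [0=3,1=3,2=3,3->4] -> levels [6 6 6 5 5]
Step 6: flows [0->3,1->3,2->3,3=4] -> levels [5 5 5 8 5]
Step 7: flows [3->0,3->1,3->2,3->4] -> levels [6 6 6 4 6]
Tank 3 first reaches <=4 at step 7

Answer: 7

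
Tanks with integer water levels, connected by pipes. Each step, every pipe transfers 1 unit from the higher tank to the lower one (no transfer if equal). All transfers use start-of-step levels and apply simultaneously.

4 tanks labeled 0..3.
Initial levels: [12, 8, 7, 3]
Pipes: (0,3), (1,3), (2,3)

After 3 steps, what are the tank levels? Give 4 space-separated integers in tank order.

Answer: 9 7 7 7

Derivation:
Step 1: flows [0->3,1->3,2->3] -> levels [11 7 6 6]
Step 2: flows [0->3,1->3,2=3] -> levels [10 6 6 8]
Step 3: flows [0->3,3->1,3->2] -> levels [9 7 7 7]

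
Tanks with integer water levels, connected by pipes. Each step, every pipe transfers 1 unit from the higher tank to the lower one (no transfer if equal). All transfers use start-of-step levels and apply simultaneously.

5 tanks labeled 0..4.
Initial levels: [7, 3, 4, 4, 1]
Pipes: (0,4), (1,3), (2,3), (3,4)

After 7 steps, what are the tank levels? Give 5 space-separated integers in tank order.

Answer: 4 4 4 2 5

Derivation:
Step 1: flows [0->4,3->1,2=3,3->4] -> levels [6 4 4 2 3]
Step 2: flows [0->4,1->3,2->3,4->3] -> levels [5 3 3 5 3]
Step 3: flows [0->4,3->1,3->2,3->4] -> levels [4 4 4 2 5]
Step 4: flows [4->0,1->3,2->3,4->3] -> levels [5 3 3 5 3]
  -> period-2 cycle: step 4 state = step 2 state
  -> state at step 7: (7-2) mod 2 = 1, same as step 3 -> [4 4 4 2 5]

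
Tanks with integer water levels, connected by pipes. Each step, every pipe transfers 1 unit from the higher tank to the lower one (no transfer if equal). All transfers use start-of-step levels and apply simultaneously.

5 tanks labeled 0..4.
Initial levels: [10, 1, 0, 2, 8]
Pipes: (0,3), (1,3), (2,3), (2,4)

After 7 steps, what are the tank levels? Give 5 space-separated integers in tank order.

Answer: 5 5 5 2 4

Derivation:
Step 1: flows [0->3,3->1,3->2,4->2] -> levels [9 2 2 1 7]
Step 2: flows [0->3,1->3,2->3,4->2] -> levels [8 1 2 4 6]
Step 3: flows [0->3,3->1,3->2,4->2] -> levels [7 2 4 3 5]
Step 4: flows [0->3,3->1,2->3,4->2] -> levels [6 3 4 4 4]
Step 5: flows [0->3,3->1,2=3,2=4] -> levels [5 4 4 4 4]
Step 6: flows [0->3,1=3,2=3,2=4] -> levels [4 4 4 5 4]
Step 7: flows [3->0,3->1,3->2,2=4] -> levels [5 5 5 2 4]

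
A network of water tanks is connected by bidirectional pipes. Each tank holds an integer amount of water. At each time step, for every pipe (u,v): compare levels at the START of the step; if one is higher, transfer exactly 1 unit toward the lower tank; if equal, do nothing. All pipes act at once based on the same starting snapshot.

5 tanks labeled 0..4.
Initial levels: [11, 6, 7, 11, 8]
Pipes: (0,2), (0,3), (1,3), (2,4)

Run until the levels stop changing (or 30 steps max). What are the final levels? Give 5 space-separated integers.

Step 1: flows [0->2,0=3,3->1,4->2] -> levels [10 7 9 10 7]
Step 2: flows [0->2,0=3,3->1,2->4] -> levels [9 8 9 9 8]
Step 3: flows [0=2,0=3,3->1,2->4] -> levels [9 9 8 8 9]
Step 4: flows [0->2,0->3,1->3,4->2] -> levels [7 8 10 10 8]
Step 5: flows [2->0,3->0,3->1,2->4] -> levels [9 9 8 8 9]
  -> period-2 cycle: step 5 state = step 3 state; never stabilizes
  -> state at step 30: (30-3) mod 2 = 1, same as step 4 -> [7 8 10 10 8]

Answer: 7 8 10 10 8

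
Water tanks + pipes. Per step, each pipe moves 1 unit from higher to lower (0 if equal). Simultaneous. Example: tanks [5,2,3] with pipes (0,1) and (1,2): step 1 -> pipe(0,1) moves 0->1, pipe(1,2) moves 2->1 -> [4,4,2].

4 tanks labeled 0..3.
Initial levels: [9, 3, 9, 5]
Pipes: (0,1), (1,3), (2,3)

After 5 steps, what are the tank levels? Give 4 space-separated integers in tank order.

Answer: 6 7 6 7

Derivation:
Step 1: flows [0->1,3->1,2->3] -> levels [8 5 8 5]
Step 2: flows [0->1,1=3,2->3] -> levels [7 6 7 6]
Step 3: flows [0->1,1=3,2->3] -> levels [6 7 6 7]
Step 4: flows [1->0,1=3,3->2] -> levels [7 6 7 6]
  -> period-2 cycle: step 4 state = step 2 state
  -> state at step 5: (5-2) mod 2 = 1, same as step 3 -> [6 7 6 7]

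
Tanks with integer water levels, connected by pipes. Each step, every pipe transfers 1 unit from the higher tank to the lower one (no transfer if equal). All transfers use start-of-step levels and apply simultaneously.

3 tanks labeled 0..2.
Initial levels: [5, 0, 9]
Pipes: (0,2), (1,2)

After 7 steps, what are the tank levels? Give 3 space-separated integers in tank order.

Step 1: flows [2->0,2->1] -> levels [6 1 7]
Step 2: flows [2->0,2->1] -> levels [7 2 5]
Step 3: flows [0->2,2->1] -> levels [6 3 5]
Step 4: flows [0->2,2->1] -> levels [5 4 5]
Step 5: flows [0=2,2->1] -> levels [5 5 4]
Step 6: flows [0->2,1->2] -> levels [4 4 6]
Step 7: flows [2->0,2->1] -> levels [5 5 4]

Answer: 5 5 4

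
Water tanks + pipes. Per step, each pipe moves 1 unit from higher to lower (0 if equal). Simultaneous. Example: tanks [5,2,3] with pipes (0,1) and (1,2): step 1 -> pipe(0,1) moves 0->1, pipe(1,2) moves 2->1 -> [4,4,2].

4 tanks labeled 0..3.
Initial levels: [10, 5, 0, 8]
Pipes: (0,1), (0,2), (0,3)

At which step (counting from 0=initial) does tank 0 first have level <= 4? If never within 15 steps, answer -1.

Step 1: flows [0->1,0->2,0->3] -> levels [7 6 1 9]
Step 2: flows [0->1,0->2,3->0] -> levels [6 7 2 8]
Step 3: flows [1->0,0->2,3->0] -> levels [7 6 3 7]
Step 4: flows [0->1,0->2,0=3] -> levels [5 7 4 7]
Step 5: flows [1->0,0->2,3->0] -> levels [6 6 5 6]
Step 6: flows [0=1,0->2,0=3] -> levels [5 6 6 6]
Step 7: flows [1->0,2->0,3->0] -> levels [8 5 5 5]
Step 8: flows [0->1,0->2,0->3] -> levels [5 6 6 6]
  -> period-2 cycle (repeats step 6); tank 0 never drops to <=4
Tank 0 never reaches <=4 within 15 steps

Answer: -1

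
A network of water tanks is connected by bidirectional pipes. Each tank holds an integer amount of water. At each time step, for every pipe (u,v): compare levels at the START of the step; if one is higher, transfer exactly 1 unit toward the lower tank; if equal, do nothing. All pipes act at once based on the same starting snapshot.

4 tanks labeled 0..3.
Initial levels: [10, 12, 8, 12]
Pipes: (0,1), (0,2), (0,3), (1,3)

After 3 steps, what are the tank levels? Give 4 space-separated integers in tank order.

Answer: 12 10 10 10

Derivation:
Step 1: flows [1->0,0->2,3->0,1=3] -> levels [11 11 9 11]
Step 2: flows [0=1,0->2,0=3,1=3] -> levels [10 11 10 11]
Step 3: flows [1->0,0=2,3->0,1=3] -> levels [12 10 10 10]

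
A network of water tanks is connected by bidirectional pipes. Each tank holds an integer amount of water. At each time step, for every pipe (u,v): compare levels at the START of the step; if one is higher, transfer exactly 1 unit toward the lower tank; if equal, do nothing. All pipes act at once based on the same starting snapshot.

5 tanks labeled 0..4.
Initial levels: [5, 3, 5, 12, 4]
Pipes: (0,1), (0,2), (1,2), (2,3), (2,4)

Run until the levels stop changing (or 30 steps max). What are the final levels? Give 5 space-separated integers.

Answer: 5 5 8 6 5

Derivation:
Step 1: flows [0->1,0=2,2->1,3->2,2->4] -> levels [4 5 4 11 5]
Step 2: flows [1->0,0=2,1->2,3->2,4->2] -> levels [5 3 7 10 4]
Step 3: flows [0->1,2->0,2->1,3->2,2->4] -> levels [5 5 5 9 5]
Step 4: flows [0=1,0=2,1=2,3->2,2=4] -> levels [5 5 6 8 5]
Step 5: flows [0=1,2->0,2->1,3->2,2->4] -> levels [6 6 4 7 6]
Step 6: flows [0=1,0->2,1->2,3->2,4->2] -> levels [5 5 8 6 5]
Step 7: flows [0=1,2->0,2->1,2->3,2->4] -> levels [6 6 4 7 6]
  -> period-2 cycle: step 7 state = step 5 state; never stabilizes
  -> state at step 30: (30-5) mod 2 = 1, same as step 6 -> [5 5 8 6 5]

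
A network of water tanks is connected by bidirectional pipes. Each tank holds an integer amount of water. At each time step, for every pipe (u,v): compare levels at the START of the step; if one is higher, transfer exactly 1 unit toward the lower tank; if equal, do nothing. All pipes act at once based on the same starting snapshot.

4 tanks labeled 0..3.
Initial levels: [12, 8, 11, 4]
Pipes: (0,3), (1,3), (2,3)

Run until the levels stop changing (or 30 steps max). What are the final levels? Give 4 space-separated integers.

Step 1: flows [0->3,1->3,2->3] -> levels [11 7 10 7]
Step 2: flows [0->3,1=3,2->3] -> levels [10 7 9 9]
Step 3: flows [0->3,3->1,2=3] -> levels [9 8 9 9]
Step 4: flows [0=3,3->1,2=3] -> levels [9 9 9 8]
Step 5: flows [0->3,1->3,2->3] -> levels [8 8 8 11]
Step 6: flows [3->0,3->1,3->2] -> levels [9 9 9 8]
  -> period-2 cycle: step 6 state = step 4 state; never stabilizes
  -> state at step 30: (30-4) mod 2 = 0, same as step 4 -> [9 9 9 8]

Answer: 9 9 9 8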